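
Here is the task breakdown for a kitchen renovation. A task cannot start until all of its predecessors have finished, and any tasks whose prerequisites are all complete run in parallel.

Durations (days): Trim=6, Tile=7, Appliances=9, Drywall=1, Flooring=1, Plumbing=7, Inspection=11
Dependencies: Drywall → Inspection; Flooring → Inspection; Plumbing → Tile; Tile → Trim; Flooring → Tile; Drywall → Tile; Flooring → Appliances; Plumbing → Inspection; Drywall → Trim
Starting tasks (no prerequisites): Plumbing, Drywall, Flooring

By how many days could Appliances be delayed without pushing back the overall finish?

The longest chain is Plumbing→Tile→Trim = 7+7+6 = 20; overall finish 20 days.
Longest path through Appliances: 10 days (earliest finish 10, latest finish 20).
Float = 20 − 10 = 10.

10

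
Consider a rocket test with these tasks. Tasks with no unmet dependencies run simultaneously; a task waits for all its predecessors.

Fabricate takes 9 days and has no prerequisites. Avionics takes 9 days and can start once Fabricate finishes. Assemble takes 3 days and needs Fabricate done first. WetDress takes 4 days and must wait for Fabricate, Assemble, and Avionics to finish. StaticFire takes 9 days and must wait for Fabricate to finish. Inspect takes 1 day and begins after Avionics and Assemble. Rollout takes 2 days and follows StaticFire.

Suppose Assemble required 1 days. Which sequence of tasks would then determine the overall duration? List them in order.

Fabricate, Avionics, WetDress

The binding path is Fabricate→Avionics→WetDress = 9+9+4 = 22; finish at 22 days.
The longest path through Assemble is only 16 days, so Assemble has float 6.
The critical path is still Fabricate→Avionics→WetDress; finish is now 22 days.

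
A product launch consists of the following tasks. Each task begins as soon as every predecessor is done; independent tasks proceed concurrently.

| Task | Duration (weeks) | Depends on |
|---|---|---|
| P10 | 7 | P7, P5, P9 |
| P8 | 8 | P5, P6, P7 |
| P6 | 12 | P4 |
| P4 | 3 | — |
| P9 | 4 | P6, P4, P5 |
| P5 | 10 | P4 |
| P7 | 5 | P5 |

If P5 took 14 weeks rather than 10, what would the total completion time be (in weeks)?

The binding path is P4→P5→P7→P8 = 3+10+5+8 = 26; finish at 26 weeks.
P5 is on the critical path; changing it to 14 makes that path 30 weeks.
The critical path is still P4→P5→P7→P8; finish is now 30 weeks.

30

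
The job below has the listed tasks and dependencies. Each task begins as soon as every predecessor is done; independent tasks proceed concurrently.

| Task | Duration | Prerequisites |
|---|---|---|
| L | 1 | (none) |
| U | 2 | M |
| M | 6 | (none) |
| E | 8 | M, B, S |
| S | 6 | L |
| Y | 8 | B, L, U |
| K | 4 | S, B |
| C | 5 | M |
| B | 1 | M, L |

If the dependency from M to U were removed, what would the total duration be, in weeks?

15

With the dependency in place, M→U→Y = 6+2+8 = 16 sets the finish at 16 weeks.
Without M→U, U's earliest start moves from 6 to 0.
New critical path: M→B→Y = 6+1+8 = 15 ⇒ 15 weeks.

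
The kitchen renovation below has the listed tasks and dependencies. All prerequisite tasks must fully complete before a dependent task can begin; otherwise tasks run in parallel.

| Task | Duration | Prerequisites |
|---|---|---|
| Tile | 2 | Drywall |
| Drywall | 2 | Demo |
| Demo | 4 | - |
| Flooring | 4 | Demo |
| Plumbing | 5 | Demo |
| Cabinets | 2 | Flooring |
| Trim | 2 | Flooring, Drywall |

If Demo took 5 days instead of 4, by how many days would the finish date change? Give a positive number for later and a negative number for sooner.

1

The binding path is Demo→Flooring→Cabinets = 4+4+2 = 10; finish at 10 days.
Demo lies on that path, so at 5 days the path becomes 11 days.
The critical path is still Demo→Flooring→Cabinets; finish is now 11 days.
Change in finish: 11 − 10 = +1 days.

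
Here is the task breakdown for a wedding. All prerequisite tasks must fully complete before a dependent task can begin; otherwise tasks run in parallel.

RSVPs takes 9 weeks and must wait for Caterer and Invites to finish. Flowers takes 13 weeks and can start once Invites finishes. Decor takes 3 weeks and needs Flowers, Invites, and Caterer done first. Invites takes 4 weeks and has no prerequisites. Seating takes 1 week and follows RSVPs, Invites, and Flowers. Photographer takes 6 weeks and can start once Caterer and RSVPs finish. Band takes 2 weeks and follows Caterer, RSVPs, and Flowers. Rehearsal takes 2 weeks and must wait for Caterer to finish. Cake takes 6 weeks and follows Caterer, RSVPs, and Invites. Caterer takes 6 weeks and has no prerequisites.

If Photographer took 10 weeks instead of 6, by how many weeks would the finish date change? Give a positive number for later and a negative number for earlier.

4

Baseline: Caterer→RSVPs→Photographer = 6+9+6 = 21 → 21 weeks.
Photographer lies on that path, so at 10 weeks the path becomes 25 weeks.
That remains the longest chain; total 25 weeks.
Change in finish: 25 − 21 = +4 weeks.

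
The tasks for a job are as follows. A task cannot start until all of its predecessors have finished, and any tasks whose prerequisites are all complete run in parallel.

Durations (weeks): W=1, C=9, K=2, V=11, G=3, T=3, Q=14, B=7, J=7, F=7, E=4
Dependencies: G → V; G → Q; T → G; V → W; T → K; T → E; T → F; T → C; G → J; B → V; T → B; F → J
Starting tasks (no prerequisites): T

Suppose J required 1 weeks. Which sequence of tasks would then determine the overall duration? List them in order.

Actual critical path: T→B→V→W = 3+7+11+1 = 22 ⇒ 22 weeks.
J has 5 weeks of float (longest path through it is 17).
No other chain overtakes it, so the finish is 22 weeks.

T, B, V, W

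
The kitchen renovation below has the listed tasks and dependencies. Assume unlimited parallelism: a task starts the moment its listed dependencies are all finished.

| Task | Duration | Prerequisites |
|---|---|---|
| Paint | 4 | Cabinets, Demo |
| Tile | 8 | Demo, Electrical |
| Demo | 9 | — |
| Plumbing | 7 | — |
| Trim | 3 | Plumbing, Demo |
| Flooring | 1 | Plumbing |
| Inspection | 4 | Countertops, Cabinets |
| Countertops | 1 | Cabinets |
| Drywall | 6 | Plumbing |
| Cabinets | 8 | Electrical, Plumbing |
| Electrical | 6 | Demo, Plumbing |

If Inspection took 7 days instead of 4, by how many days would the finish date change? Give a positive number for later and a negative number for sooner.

3

Critical path before the change: Demo→Electrical→Cabinets→Countertops→Inspection = 9+6+8+1+4 = 28 giving 28 days.
Inspection is on the critical path; changing it to 7 makes that path 31 days.
The critical path is still Demo→Electrical→Cabinets→Countertops→Inspection; finish is now 31 days.
Change in finish: 31 − 28 = +3 days.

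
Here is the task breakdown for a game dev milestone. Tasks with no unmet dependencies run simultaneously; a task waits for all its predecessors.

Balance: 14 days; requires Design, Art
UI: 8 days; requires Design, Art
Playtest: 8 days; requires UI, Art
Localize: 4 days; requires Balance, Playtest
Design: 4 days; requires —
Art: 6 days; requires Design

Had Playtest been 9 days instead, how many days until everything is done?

31

As given, the longest chain is Design→Art→UI→Playtest→Localize = 4+6+8+8+4 = 30, so the finish is 30 days.
Since Playtest is critical, the +1 change carries straight to that chain (now 31 days).
The critical path is still Design→Art→UI→Playtest→Localize; finish is now 31 days.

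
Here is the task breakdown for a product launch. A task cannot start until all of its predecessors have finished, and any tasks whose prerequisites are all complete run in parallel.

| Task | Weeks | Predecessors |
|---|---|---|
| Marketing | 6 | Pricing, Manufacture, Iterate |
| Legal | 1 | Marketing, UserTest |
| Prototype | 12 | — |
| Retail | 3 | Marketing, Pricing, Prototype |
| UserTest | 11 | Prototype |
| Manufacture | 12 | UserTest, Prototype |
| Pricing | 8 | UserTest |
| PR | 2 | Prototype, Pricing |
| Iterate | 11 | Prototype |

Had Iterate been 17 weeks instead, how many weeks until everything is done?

The binding path is Prototype→UserTest→Manufacture→Marketing→Retail = 12+11+12+6+3 = 44; finish at 44 weeks.
Iterate has 12 weeks of float (longest path through it is 32).
That remains the longest chain; total 44 weeks.

44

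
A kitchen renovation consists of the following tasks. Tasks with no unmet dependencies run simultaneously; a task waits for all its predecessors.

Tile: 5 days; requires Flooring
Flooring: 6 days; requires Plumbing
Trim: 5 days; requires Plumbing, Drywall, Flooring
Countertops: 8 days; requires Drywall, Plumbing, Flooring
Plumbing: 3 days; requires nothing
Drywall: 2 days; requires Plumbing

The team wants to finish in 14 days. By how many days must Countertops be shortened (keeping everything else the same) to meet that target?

3

Current finish: 17 days; target: 14.
Countertops is on every critical path, so each day cut from Countertops cuts the finish by one (this holds down to a finish of 14).
Need 17 − 14 = 3 days off Countertops → Countertops becomes 5 days, finish becomes 14.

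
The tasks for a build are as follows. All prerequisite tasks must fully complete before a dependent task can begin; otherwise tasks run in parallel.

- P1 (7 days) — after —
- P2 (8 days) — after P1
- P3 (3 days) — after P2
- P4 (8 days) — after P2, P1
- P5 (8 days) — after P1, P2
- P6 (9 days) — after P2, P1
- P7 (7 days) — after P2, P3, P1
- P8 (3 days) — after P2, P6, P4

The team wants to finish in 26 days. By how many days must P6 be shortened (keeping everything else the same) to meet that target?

Current finish: 27 days; target: 26.
P6 is on every critical path, so each day cut from P6 cuts the finish by one (this holds down to a finish of 26).
Need 27 − 26 = 1 day off P6 → P6 becomes 8 days, finish becomes 26.

1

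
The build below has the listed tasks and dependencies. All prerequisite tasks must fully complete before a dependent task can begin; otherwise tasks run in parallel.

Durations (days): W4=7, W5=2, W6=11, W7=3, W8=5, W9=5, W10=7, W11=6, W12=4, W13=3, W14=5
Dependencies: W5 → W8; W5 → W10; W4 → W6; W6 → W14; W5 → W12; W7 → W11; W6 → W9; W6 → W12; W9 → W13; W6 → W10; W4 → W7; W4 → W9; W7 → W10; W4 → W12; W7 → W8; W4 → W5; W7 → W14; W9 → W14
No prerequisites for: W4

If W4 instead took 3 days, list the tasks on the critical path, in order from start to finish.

Baseline: W4→W6→W9→W14 = 7+11+5+5 = 28 → 28 days.
Since W4 is critical, the -4 change carries straight to that chain (now 24 days).
That remains the longest chain; total 24 days.

W4, W6, W9, W14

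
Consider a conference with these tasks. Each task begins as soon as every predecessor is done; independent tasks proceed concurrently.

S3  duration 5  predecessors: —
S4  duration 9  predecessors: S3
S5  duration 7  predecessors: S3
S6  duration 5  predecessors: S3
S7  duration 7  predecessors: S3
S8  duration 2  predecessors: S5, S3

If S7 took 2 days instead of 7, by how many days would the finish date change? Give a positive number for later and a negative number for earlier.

0

Baseline: S3→S4 = 5+9 = 14 → 14 days.
S7 is off the critical path — its longest chain is 12 days, giving 2 of slack.
The critical path is still S3→S4; finish is now 14 days.
Change in finish: 14 − 14 = +0 days.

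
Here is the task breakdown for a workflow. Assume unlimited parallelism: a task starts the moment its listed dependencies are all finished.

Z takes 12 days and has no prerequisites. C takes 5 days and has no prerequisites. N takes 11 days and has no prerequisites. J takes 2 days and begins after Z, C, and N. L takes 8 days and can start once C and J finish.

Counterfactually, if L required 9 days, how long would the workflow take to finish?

23

The binding path is Z→J→L = 12+2+8 = 22; finish at 22 days.
L lies on that path, so at 9 days the path becomes 23 days.
That remains the longest chain; total 23 days.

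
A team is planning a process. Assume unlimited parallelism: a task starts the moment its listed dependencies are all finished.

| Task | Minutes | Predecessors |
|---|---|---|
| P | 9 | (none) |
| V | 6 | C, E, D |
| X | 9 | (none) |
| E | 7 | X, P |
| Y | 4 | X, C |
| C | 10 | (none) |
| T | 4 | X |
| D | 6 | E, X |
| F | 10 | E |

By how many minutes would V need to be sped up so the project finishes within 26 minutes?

Current finish: 28 minutes; target: 26.
V is on every critical path, so each minute cut from V cuts the finish by one (this holds down to a finish of 26).
Need 28 − 26 = 2 minutes off V → V becomes 4 minutes, finish becomes 26.

2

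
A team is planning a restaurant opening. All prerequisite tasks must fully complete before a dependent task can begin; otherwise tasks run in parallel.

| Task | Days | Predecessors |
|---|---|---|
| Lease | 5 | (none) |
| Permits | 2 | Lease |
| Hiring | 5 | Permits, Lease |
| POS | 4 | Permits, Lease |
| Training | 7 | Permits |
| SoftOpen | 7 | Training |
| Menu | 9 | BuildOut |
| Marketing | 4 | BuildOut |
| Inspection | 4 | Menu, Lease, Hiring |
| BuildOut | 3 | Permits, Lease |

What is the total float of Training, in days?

2

The longest chain is Lease→Permits→BuildOut→Menu→Inspection = 5+2+3+9+4 = 23; overall finish 23 days.
Longest path through Training: 21 days (earliest finish 14, latest finish 16).
Float = 23 − 21 = 2.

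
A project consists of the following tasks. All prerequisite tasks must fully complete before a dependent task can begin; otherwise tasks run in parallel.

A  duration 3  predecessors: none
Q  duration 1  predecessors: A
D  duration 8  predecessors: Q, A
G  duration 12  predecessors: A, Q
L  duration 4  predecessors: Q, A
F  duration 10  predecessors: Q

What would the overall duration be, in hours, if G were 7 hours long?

As given, the longest chain is A→Q→G = 3+1+12 = 16, so the finish is 16 hours.
G lies on that path, so at 7 hours the path becomes 11 hours.
New critical path: A→Q→F = 3+1+10 = 14 ⇒ 14 hours.

14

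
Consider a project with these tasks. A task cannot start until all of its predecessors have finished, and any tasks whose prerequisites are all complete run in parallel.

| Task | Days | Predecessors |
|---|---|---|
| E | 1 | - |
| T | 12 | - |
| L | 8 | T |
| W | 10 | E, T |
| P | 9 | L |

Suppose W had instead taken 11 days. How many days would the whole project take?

29

Baseline: T→L→P = 12+8+9 = 29 → 29 days.
W has 7 days of float (longest path through it is 22).
No other chain overtakes it, so the finish is 29 days.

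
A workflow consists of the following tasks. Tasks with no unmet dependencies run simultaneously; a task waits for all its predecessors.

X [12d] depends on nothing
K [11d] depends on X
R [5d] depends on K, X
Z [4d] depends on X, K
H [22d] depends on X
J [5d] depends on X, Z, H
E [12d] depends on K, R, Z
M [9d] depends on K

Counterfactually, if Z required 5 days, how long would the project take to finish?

Critical path before the change: X→K→R→E = 12+11+5+12 = 40 giving 40 days.
The longest path through Z is only 39 days, so Z has float 1.
No other chain overtakes it, so the finish is 40 days.

40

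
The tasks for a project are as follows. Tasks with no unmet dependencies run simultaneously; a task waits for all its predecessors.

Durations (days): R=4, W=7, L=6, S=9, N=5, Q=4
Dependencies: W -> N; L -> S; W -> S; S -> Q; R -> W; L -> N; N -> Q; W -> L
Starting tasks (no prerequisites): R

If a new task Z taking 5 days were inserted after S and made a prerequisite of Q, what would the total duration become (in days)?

35

Originally the plan takes 30 days.
With Z inserted, Q now waits for max(N, S, Z).
New critical path: R→W→L→S→Z→Q = 4+7+6+9+5+4 = 35 ⇒ 35 days.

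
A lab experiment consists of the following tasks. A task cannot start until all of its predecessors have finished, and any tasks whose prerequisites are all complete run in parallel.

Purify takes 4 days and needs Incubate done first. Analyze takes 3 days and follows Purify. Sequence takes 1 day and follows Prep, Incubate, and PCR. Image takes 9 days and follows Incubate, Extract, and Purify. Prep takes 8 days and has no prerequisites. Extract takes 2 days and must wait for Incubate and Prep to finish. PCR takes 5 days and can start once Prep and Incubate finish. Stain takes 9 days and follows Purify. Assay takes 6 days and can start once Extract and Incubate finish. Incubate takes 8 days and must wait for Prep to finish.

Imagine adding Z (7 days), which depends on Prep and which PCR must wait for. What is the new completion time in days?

Originally the schedule takes 29 days.
With Z inserted, PCR now waits for max(Prep, Incubate, Z).
New critical path: Prep→Incubate→Purify→Image = 8+8+4+9 = 29 ⇒ 29 days.

29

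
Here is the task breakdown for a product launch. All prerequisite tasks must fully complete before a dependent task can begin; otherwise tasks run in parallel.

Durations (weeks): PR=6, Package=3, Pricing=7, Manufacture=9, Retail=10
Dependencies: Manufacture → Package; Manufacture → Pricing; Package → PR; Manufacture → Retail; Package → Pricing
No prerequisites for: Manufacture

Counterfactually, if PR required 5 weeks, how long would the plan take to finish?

19

As given, the longest chain is Manufacture→Package→Pricing = 9+3+7 = 19, so the finish is 19 weeks.
PR is off the critical path — its longest chain is 18 weeks, giving 1 of slack.
No other chain overtakes it, so the finish is 19 weeks.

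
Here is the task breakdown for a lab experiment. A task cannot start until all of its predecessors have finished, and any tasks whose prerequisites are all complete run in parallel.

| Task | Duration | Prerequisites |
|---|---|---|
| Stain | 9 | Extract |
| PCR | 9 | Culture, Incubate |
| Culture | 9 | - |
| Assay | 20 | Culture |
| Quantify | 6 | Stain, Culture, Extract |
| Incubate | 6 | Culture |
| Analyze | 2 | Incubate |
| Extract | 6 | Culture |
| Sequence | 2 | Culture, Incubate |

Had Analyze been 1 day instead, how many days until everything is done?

30

As given, the longest chain is Culture→Extract→Stain→Quantify = 9+6+9+6 = 30, so the finish is 30 days.
The longest path through Analyze is only 17 days, so Analyze has float 13.
No other chain overtakes it, so the finish is 30 days.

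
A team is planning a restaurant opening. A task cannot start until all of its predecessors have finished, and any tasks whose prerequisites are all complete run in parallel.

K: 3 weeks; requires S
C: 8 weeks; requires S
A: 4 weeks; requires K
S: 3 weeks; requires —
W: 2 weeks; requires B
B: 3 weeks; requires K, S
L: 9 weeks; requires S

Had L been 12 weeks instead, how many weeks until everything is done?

15

Actual critical path: S→L = 3+9 = 12 ⇒ 12 weeks.
L is on the critical path; changing it to 12 makes that path 15 weeks.
No other chain overtakes it, so the finish is 15 weeks.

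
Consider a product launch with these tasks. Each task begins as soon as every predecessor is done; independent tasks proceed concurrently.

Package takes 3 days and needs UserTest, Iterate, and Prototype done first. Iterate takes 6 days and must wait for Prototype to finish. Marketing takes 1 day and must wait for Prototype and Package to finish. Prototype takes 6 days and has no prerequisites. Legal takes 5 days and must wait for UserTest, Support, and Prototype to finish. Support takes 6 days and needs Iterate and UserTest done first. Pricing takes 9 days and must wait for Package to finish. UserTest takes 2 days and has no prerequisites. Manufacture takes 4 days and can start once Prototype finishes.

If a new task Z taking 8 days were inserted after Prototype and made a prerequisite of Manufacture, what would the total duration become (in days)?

Originally the job takes 24 days.
With Z inserted, Manufacture now waits for max(Prototype, Z).
New critical path: Prototype→Iterate→Package→Pricing = 6+6+3+9 = 24 ⇒ 24 days.

24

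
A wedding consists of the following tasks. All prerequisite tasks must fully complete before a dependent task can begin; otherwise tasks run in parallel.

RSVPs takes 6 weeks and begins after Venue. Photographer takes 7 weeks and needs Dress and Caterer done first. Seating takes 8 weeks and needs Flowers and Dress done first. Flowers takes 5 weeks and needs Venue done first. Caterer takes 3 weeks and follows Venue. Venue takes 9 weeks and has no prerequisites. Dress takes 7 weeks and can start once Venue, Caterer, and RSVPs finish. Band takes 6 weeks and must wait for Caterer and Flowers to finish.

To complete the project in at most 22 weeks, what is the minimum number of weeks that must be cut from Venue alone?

Current finish: 30 weeks; target: 22.
Venue is on every critical path, so each week cut from Venue cuts the finish by one (this holds down to a finish of 22).
Need 30 − 22 = 8 weeks off Venue → Venue becomes 1 week, finish becomes 22.

8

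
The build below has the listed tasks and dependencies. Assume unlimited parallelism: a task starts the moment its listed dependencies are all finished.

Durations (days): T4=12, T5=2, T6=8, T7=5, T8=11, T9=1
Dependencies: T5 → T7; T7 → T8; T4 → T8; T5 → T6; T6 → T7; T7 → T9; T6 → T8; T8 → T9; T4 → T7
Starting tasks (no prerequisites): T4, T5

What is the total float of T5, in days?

2

T4→T7→T8→T9 = 12+5+11+1 = 29 sets the makespan at 29 days.
T5 finishes as early as 2 and must finish by 4.
So T5 can slip 4 − 2 = 2 days.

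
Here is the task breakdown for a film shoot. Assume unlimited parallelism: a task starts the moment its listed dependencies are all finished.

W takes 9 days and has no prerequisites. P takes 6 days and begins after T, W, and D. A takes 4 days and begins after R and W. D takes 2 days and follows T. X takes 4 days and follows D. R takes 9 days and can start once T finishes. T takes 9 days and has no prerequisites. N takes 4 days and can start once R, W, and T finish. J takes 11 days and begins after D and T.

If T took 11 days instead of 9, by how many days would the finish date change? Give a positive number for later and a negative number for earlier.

2

Baseline: T→D→J = 9+2+11 = 22 → 22 days.
Since T is critical, the +2 change carries straight to that chain (now 24 days).
The critical path is still T→D→J; finish is now 24 days.
Change in finish: 24 − 22 = +2 days.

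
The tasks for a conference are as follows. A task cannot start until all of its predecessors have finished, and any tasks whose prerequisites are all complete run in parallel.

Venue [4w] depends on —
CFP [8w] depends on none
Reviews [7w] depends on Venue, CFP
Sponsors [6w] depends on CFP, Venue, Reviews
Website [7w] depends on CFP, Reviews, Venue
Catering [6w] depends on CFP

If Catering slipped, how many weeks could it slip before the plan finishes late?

8

The longest chain is CFP→Reviews→Website = 8+7+7 = 22; overall finish 22 weeks.
The longest chain containing Catering totals 14 weeks.
Slack of Catering = 16 − 8 = 8 weeks.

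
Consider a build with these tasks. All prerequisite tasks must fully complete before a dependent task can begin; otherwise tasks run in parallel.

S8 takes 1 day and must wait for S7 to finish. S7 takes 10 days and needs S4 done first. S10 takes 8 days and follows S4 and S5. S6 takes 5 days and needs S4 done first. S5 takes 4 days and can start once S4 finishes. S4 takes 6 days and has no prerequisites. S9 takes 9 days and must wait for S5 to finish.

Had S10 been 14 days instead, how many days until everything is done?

24

Baseline: S4→S5→S9 = 6+4+9 = 19 → 19 days.
S10 is off the critical path — its longest chain is 18 days, giving 1 of slack.
The binding chain switches to S4→S5→S10 = 6+4+14 = 24; finish 24 days.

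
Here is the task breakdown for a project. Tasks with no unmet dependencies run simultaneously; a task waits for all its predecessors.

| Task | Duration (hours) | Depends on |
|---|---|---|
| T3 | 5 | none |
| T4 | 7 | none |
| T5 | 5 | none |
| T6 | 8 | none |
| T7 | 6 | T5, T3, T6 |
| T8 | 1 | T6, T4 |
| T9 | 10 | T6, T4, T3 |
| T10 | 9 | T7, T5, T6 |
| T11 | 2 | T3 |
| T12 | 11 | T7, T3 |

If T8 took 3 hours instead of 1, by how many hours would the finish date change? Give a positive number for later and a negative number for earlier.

0

As given, the longest chain is T6→T7→T12 = 8+6+11 = 25, so the finish is 25 hours.
T8 is off the critical path — its longest chain is 9 hours, giving 16 of slack.
No other chain overtakes it, so the finish is 25 hours.
Change in finish: 25 − 25 = +0 hours.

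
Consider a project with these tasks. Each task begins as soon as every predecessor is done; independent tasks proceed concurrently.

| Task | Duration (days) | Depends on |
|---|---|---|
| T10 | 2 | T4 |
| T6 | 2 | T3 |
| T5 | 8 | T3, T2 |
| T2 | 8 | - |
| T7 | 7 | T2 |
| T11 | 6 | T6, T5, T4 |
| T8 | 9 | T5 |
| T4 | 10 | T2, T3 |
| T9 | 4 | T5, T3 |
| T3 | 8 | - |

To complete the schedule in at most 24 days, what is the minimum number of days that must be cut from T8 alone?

1

Current finish: 25 days; target: 24.
T8 is on every critical path, so each day cut from T8 cuts the finish by one (this holds down to a finish of 24).
Need 25 − 24 = 1 day off T8 → T8 becomes 8 days, finish becomes 24.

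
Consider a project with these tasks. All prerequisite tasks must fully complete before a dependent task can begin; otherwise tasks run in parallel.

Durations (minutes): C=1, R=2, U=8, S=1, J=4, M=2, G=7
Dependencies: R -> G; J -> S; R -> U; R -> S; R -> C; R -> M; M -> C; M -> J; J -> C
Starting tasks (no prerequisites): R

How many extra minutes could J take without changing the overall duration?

1

Critical path: R→U = 2+8 = 10, so the finish is 10 minutes.
The longest chain containing J totals 9 minutes.
So J can slip 9 − 8 = 1 minute.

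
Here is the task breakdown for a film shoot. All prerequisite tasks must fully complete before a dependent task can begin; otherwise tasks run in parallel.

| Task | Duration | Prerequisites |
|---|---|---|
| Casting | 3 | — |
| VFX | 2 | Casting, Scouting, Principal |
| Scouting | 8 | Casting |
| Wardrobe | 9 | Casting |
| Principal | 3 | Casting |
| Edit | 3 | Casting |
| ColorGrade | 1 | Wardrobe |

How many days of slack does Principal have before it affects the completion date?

5

The longest chain is Casting→Scouting→VFX = 3+8+2 = 13; overall finish 13 days.
Longest path through Principal: 8 days (earliest finish 6, latest finish 11).
Float = 13 − 8 = 5.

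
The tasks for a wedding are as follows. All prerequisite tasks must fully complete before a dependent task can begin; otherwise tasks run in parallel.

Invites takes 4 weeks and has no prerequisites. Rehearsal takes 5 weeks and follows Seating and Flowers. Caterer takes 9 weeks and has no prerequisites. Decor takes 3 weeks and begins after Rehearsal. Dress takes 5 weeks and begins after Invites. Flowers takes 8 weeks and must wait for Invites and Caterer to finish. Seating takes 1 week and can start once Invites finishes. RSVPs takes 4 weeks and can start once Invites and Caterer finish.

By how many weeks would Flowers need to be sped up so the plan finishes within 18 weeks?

Current finish: 25 weeks; target: 18.
Flowers is on every critical path, so each week cut from Flowers cuts the finish by one (this holds down to a finish of 18).
Need 25 − 18 = 7 weeks off Flowers → Flowers becomes 1 week, finish becomes 18.

7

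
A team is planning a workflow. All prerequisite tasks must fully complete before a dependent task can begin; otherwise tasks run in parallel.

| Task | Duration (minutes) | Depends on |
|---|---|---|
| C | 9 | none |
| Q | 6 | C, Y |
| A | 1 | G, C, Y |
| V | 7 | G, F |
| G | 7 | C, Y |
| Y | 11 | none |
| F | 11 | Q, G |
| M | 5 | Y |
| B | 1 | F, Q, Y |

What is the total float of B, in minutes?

The longest chain is Y→G→F→V = 11+7+11+7 = 36; overall finish 36 minutes.
Longest path through B: 30 minutes (earliest finish 30, latest finish 36).
Float = 36 − 30 = 6.

6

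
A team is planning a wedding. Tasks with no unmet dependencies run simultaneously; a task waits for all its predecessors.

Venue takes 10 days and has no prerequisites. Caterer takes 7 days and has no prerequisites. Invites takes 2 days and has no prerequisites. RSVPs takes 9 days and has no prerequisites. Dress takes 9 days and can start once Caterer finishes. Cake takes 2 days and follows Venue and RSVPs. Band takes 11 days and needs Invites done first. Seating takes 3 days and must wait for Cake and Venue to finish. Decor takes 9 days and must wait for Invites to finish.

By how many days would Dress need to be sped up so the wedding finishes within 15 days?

Current finish: 16 days; target: 15.
Dress is on every critical path, so each day cut from Dress cuts the finish by one (this holds down to a finish of 15).
Need 16 − 15 = 1 day off Dress → Dress becomes 8 days, finish becomes 15.

1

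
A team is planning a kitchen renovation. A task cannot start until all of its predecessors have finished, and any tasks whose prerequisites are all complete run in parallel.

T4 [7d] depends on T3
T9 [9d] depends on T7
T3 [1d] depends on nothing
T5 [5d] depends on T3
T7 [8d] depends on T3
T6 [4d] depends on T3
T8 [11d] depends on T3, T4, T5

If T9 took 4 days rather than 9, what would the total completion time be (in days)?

19

Critical path before the change: T3→T4→T8 = 1+7+11 = 19 giving 19 days.
T9 has 1 day of float (longest path through it is 18).
That remains the longest chain; total 19 days.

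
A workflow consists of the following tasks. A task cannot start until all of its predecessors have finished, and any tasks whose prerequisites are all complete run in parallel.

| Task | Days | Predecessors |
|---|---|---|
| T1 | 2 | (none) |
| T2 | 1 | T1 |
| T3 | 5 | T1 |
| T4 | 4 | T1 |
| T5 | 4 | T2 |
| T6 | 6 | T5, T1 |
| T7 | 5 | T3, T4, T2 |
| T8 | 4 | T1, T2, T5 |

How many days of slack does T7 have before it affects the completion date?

T1→T2→T5→T6 = 2+1+4+6 = 13 sets the makespan at 13 days.
T7 finishes as early as 12 and must finish by 13.
Float = 13 − 12 = 1.

1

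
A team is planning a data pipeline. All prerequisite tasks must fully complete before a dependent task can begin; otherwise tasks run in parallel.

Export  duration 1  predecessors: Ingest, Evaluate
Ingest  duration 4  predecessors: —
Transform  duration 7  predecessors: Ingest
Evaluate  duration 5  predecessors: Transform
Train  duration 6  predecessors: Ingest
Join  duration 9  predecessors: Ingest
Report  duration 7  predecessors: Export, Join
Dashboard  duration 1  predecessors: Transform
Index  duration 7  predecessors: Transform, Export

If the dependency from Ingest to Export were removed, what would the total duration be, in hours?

24

Original critical path: Ingest→Transform→Evaluate→Export→Index = 4+7+5+1+7 = 24 ⇒ 24 hours.
Dropping Ingest→Export doesn't change Export's earliest start (16); another predecessor still binds.
New critical path: Ingest→Transform→Evaluate→Export→Index = 4+7+5+1+7 = 24 ⇒ 24 hours.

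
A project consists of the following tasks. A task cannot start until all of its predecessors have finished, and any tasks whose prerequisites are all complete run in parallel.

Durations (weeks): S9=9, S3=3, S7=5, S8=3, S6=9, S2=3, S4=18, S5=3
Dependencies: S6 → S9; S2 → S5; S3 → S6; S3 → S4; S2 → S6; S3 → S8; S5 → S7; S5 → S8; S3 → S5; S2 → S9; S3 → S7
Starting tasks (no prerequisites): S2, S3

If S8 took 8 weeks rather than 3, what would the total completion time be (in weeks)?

Actual critical path: S2→S6→S9 = 3+9+9 = 21 ⇒ 21 weeks.
The longest path through S8 is only 9 weeks, so S8 has float 12.
The critical path is still S2→S6→S9; finish is now 21 weeks.

21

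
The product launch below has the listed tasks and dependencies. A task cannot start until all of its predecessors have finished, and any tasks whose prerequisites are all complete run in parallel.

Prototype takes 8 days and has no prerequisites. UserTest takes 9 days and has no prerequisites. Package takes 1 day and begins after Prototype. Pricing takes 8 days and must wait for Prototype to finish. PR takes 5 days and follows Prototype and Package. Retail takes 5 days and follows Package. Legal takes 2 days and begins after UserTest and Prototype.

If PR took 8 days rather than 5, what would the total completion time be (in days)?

Actual critical path: Prototype→Pricing = 8+8 = 16 ⇒ 16 days.
PR is off the critical path — its longest chain is 14 days, giving 2 of slack.
New critical path: Prototype→Package→PR = 8+1+8 = 17 ⇒ 17 days.

17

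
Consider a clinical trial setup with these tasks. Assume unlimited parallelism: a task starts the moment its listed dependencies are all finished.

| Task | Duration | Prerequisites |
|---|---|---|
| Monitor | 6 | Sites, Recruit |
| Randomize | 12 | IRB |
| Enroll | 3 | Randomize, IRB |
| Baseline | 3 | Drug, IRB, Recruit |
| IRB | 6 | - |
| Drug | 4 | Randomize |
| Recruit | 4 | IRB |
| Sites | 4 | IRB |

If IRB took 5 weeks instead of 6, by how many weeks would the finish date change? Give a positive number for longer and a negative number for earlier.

-1

The binding path is IRB→Randomize→Drug→Baseline = 6+12+4+3 = 25; finish at 25 weeks.
IRB is on the critical path; changing it to 5 makes that path 24 weeks.
The critical path is still IRB→Randomize→Drug→Baseline; finish is now 24 weeks.
Change in finish: 24 − 25 = -1 weeks.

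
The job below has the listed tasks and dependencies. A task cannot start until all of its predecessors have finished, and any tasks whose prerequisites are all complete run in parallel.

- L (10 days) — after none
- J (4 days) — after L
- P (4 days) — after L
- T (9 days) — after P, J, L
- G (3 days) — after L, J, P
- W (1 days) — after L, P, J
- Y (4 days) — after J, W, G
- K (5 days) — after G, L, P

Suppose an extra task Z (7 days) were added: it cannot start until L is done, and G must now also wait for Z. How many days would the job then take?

25

Originally the job takes 23 days.
With Z inserted, G now waits for max(L, J, P, Z).
New critical path: L→Z→G→K = 10+7+3+5 = 25 ⇒ 25 days.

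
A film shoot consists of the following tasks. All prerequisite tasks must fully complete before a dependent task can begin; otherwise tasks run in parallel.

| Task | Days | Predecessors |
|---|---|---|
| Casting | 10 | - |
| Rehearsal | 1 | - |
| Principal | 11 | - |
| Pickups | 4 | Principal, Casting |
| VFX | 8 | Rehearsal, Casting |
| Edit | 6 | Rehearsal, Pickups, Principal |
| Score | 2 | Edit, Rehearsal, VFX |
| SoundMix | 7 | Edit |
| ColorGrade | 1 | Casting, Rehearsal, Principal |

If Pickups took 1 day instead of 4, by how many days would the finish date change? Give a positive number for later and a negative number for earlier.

As given, the longest chain is Principal→Pickups→Edit→SoundMix = 11+4+6+7 = 28, so the finish is 28 days.
Pickups lies on that path, so at 1 day the path becomes 25 days.
The critical path is still Principal→Pickups→Edit→SoundMix; finish is now 25 days.
Change in finish: 25 − 28 = -3 days.

-3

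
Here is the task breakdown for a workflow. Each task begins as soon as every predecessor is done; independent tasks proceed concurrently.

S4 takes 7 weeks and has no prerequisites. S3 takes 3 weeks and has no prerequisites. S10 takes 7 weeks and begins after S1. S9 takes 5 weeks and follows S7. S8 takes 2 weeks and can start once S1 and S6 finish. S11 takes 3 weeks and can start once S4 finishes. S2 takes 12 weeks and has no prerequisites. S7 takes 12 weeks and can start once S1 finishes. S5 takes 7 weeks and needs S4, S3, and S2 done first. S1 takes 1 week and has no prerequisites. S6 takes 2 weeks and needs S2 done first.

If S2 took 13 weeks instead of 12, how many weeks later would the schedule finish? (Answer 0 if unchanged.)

Baseline: S2→S5 = 12+7 = 19 → 19 weeks.
S2 is on the critical path; changing it to 13 makes that path 20 weeks.
No other chain overtakes it, so the finish is 20 weeks.
Change in finish: 20 − 19 = +1 weeks.

1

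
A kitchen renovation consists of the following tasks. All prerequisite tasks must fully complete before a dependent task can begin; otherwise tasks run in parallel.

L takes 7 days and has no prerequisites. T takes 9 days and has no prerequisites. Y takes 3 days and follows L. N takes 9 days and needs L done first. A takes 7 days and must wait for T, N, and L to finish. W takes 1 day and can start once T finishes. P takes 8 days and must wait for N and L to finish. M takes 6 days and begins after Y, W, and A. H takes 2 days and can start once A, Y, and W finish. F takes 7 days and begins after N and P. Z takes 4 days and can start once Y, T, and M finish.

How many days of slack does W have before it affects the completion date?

13

Critical path: L→N→A→M→Z = 7+9+7+6+4 = 33, so the finish is 33 days.
Longest path through W: 20 days (earliest finish 10, latest finish 23).
So W can slip 23 − 10 = 13 days.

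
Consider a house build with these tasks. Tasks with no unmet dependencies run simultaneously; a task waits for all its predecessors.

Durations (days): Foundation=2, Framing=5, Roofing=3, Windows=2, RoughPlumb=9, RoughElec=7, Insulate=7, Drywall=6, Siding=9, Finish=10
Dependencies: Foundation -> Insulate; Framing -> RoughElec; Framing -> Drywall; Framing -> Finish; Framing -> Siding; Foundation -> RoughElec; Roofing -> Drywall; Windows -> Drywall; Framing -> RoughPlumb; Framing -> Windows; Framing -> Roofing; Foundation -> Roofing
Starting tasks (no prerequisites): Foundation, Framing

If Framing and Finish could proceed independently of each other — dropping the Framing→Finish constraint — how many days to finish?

14

Original critical path: Framing→Finish = 5+10 = 15 ⇒ 15 days.
Without Framing→Finish, Finish's earliest start moves from 5 to 0.
After: Framing→Roofing→Drywall = 5+3+6 = 14 → 14 days.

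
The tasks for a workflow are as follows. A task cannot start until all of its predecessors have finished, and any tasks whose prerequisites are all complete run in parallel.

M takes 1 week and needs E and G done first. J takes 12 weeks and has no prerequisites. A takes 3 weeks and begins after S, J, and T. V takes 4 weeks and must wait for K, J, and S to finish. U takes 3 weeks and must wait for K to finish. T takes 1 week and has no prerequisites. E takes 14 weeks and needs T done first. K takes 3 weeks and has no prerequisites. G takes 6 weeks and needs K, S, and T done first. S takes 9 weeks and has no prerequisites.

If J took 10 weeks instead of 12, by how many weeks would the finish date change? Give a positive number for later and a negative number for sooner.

0

As given, the longest chain is J→V = 12+4 = 16, so the finish is 16 weeks.
J lies on that path, so at 10 weeks the path becomes 14 weeks.
Now T→E→M = 1+14+1 = 16 is longest, so the finish becomes 16 weeks.
Change in finish: 16 − 16 = +0 weeks.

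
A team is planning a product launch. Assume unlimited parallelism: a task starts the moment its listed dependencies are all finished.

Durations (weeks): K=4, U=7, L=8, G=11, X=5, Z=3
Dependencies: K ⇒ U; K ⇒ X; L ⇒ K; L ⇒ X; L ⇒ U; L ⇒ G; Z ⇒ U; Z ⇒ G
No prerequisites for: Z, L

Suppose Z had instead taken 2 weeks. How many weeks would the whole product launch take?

19

As given, the longest chain is L→K→U = 8+4+7 = 19, so the finish is 19 weeks.
Z has 5 weeks of float (longest path through it is 14).
That remains the longest chain; total 19 weeks.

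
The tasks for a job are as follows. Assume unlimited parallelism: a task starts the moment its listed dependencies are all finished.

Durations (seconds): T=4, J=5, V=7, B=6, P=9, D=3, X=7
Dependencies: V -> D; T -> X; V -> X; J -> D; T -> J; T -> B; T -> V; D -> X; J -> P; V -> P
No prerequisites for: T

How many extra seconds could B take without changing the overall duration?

11

T→V→D→X = 4+7+3+7 = 21 sets the makespan at 21 seconds.
B finishes as early as 10 and must finish by 21.
Float = 21 − 10 = 11.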